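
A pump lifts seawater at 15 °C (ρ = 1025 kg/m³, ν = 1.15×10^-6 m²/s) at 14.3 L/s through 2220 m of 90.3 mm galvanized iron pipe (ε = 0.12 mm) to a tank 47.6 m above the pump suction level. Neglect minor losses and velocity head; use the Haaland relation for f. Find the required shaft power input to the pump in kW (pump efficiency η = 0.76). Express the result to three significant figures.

V = 4Q/(πD²) = 2.233 m/s; Re = 1.75×10^5; ε/D = 0.00133; f = 0.02227
h_f = f(L/D)V²/2g = 139.2 m
Total head H = z + h_f = 47.6 + 139.2 = 186.8 m
P_hyd = ρgQH = 1025·9.81·0.0143·186.8 = 26.85 kW
P_shaft = P_hyd/η = 26.85/0.76 = 35.33 kW

P_shaft ≈ 35.3 kW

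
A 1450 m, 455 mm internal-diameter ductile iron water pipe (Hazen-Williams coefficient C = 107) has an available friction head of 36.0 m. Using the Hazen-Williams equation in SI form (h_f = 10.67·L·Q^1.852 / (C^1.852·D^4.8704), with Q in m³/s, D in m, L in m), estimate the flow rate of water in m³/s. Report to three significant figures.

Rearranging: Q = [h_f·C^1.852·D^4.8704 / (10.67·L)]^(1/1.852)
Q = [36.0·107^1.852·0.455^4.8704 / (10.67·1450)]^0.540 = 0.5107 m³/s

Q ≈ 0.511 m³/s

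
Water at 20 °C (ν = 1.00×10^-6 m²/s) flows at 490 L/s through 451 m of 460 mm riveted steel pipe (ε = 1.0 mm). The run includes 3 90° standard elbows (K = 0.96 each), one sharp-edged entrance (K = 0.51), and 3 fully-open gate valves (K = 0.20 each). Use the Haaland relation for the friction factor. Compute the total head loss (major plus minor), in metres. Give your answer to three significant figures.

H_L ≈ 12.2 m

V = 4Q/(πD²) = 2.948 m/s; V²/2g = 0.4431 m
Re = 1.36×10^6, ε/D = 0.00217 → f = 0.02411 (Haaland)
Major: h_f = f(L/D)·V²/2g = 0.02411·980.4·0.4431 = 10.47 m
Minor: ΣK = 3.99; h_m = ΣK·V²/2g = 1.768 m
Total H_L = 10.47 + 1.768 = 12.24 m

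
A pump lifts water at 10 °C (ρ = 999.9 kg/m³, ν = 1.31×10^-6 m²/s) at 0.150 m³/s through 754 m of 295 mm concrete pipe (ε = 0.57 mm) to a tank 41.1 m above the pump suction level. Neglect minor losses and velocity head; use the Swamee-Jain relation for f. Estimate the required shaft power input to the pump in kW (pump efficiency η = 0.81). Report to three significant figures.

V = 4Q/(πD²) = 2.195 m/s; Re = 4.94×10^5; ε/D = 0.00193; f = 0.02370
h_f = f(L/D)V²/2g = 14.87 m
Total head H = z + h_f = 41.1 + 14.87 = 55.97 m
P_hyd = ρgQH = 999.9·9.81·0.150·55.97 = 82.35 kW
P_shaft = P_hyd/η = 82.35/0.81 = 101.7 kW

P_shaft ≈ 102 kW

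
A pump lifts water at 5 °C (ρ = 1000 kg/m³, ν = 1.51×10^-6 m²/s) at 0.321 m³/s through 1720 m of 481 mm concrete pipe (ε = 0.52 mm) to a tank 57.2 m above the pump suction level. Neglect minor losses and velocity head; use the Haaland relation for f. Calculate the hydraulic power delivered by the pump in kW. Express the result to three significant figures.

V = 4Q/(πD²) = 1.767 m/s; Re = 5.63×10^5; ε/D = 0.00108; f = 0.02049
h_f = f(L/D)V²/2g = 11.66 m
Total head H = z + h_f = 57.2 + 11.66 = 68.86 m
P_hyd = ρgQH = 1000·9.81·0.321·68.86 = 216.8 kW

P_hyd ≈ 217 kW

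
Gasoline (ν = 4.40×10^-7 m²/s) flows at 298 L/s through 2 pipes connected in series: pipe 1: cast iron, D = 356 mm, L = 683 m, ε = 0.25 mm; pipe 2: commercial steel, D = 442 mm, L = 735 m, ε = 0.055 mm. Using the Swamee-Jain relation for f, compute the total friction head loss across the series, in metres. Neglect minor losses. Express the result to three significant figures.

Pipe 1: V = 2.994 m/s, Re = 2.42×10^6, ε/D = 7.02×10^-4, f = 0.01827, h_1 = f(L/D)V²/2g = 16.02 m
Pipe 2: V = 1.942 m/s, Re = 1.95×10^6, ε/D = 1.24×10^-4, f = 0.01330, h_2 = f(L/D)V²/2g = 4.251 m
Series → Q common, losses add: H = Σh = 20.27 m

H ≈ 20.3 m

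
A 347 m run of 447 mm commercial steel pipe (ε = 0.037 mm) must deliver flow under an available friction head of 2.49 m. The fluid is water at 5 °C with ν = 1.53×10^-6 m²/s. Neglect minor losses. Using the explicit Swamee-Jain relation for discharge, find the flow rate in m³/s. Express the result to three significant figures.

Q ≈ 0.334 m³/s

Swamee-Jain (Type II): Q = -0.965·√(gD⁵h_f/L)·ln[ε/(3.7D) + √(3.17ν²L/(gD³h_f))]
√(gD⁵h_f/L) = √(9.81·0.447⁵·2.49/347) = 0.03544
ε/(3.7D) = 2.24×10^-5; √(3.17ν²L/(gD³h_f)) = 3.44×10^-5
Q = -0.965·0.03544·ln(5.673×10^-5) = 0.3344 m³/s
Check: V = 2.13 m/s, Re = 6.23×10^5, f = 0.01390, h_f = 2.50 m ≈ 2.49 m ✓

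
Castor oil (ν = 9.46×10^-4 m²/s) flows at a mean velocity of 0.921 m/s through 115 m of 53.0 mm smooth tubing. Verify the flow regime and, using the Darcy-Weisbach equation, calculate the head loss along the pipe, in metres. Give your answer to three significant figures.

h_f ≈ 116 m

Re = VD/ν = 0.921·0.05300/9.46×10^-4 = 51.6 → laminar (Re < 2300)
f = 64/Re = 1.240
h_f = f(L/D)V²/(2g) = 1.240·(115/0.05300)·0.921²/(2·9.81) = 116.4 m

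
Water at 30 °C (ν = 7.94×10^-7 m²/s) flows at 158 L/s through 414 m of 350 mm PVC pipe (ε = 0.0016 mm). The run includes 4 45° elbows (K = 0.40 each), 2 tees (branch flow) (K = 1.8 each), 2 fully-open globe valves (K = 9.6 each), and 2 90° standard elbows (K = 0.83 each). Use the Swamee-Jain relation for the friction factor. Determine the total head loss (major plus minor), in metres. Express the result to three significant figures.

H_L ≈ 5.59 m

V = 4Q/(πD²) = 1.642 m/s; V²/2g = 0.1375 m
Re = 7.24×10^5, ε/D = 4.57×10^-6 → f = 0.01236 (Swamee-Jain)
Major: h_f = f(L/D)·V²/2g = 0.01236·1183·0.1375 = 2.009 m
Minor: ΣK = 26.1; h_m = ΣK·V²/2g = 3.582 m
Total H_L = 2.009 + 3.582 = 5.592 m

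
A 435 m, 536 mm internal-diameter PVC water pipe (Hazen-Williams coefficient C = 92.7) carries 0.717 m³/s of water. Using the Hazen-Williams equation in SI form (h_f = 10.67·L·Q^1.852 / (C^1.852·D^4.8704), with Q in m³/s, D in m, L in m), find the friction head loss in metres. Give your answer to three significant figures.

h_f ≈ 11.9 m

h_f = 10.67·435·0.717^1.852 / (92.7^1.852·0.536^4.8704) = 11.89 m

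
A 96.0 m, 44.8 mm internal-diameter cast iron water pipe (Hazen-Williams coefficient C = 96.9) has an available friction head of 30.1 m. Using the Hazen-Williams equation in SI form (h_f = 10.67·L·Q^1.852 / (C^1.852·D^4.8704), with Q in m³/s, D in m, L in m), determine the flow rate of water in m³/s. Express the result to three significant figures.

Q ≈ 0.00410 m³/s

Rearranging: Q = [h_f·C^1.852·D^4.8704 / (10.67·L)]^(1/1.852)
Q = [30.1·96.9^1.852·0.0448^4.8704 / (10.67·96.0)]^0.540 = 0.004095 m³/s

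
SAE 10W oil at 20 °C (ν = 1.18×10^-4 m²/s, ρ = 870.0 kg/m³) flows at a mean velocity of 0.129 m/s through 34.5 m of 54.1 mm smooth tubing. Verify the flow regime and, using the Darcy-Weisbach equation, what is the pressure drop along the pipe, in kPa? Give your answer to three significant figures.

Re = VD/ν = 0.129·0.05410/1.18×10^-4 = 59.1 → laminar (Re < 2300)
f = 64/Re = 1.082
h_f = f(L/D)V²/(2g) = 1.082·(34.5/0.05410)·0.129²/(2·9.81) = 0.5853 m
Δp = ρg·h_f = 870.0·9.81·0.5853 = 4.995 kPa

Δp ≈ 5.00 kPa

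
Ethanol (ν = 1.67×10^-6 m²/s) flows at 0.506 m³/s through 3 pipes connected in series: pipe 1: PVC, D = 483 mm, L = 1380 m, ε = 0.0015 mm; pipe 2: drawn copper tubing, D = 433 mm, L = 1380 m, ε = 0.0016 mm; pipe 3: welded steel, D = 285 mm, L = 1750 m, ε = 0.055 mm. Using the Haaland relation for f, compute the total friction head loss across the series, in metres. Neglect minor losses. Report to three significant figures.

H ≈ 318 m

Pipe 1: V = 2.762 m/s, Re = 7.99×10^5, ε/D = 3.11×10^-6, f = 0.01208, h_1 = f(L/D)V²/2g = 13.42 m
Pipe 2: V = 3.436 m/s, Re = 8.91×10^5, ε/D = 3.70×10^-6, f = 0.01187, h_2 = f(L/D)V²/2g = 22.77 m
Pipe 3: V = 7.932 m/s, Re = 1.35×10^6, ε/D = 1.93×10^-4, f = 0.01431, h_3 = f(L/D)V²/2g = 281.8 m
Series → Q common, losses add: H = Σh = 318.0 m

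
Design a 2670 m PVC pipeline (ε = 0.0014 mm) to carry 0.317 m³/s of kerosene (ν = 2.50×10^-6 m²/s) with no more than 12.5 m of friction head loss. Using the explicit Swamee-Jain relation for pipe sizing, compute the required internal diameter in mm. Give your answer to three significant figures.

D ≈ 486 mm

Swamee-Jain (Type III): D = 0.66·[ε^1.25·(LQ²/(gh_f))^4.75 + ν·Q^9.4·(L/(gh_f))^5.2]^0.04
LQ²/(gh_f) = 2.188; L/(gh_f) = 21.77
Term 1 = ε^1.25·(…)^4.75 = 1.99×10^-6; Term 2 = ν·Q^9.4·(…)^5.2 = 4.63×10^-4
D = 0.66·(1.99×10^-6 + 4.63×10^-4)^0.04 = 0.4855 m = 486 mm
Check: V = 1.71 m/s, Re = 3.33×10^5, f = 0.01414, h_f = 11.6 m ≈ 12.5 m ✓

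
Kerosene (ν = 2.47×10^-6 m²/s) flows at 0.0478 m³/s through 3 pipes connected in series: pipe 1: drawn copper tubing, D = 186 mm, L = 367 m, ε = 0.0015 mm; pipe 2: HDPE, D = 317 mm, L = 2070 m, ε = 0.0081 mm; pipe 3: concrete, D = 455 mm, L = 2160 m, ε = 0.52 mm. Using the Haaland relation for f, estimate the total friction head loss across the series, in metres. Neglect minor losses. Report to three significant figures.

Pipe 1: V = 1.759 m/s, Re = 1.32×10^5, ε/D = 8.06×10^-6, f = 0.01686, h_1 = f(L/D)V²/2g = 5.246 m
Pipe 2: V = 0.6056 m/s, Re = 7.77×10^4, ε/D = 2.56×10^-5, f = 0.01888, h_2 = f(L/D)V²/2g = 2.306 m
Pipe 3: V = 0.2940 m/s, Re = 5.42×10^4, ε/D = 0.00114, f = 0.02389, h_3 = f(L/D)V²/2g = 0.4995 m
Series → Q common, losses add: H = Σh = 8.051 m

H ≈ 8.05 m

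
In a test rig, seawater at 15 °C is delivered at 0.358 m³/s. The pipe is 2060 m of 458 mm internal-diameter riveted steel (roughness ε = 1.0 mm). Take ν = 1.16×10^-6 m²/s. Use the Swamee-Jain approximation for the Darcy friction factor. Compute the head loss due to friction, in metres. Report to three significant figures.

h_f ≈ 26.3 m

V = 4Q/(πD²) = 4·0.358/(π·0.458²) = 2.173 m/s
Re = VD/ν = 2.173·0.458/1.16×10^-6 = 8.58×10^5 → turbulent
ε/D = 1.0/458 = 0.00218
Swamee-Jain: f = 0.02426
h_f = f(L/D)V²/(2g) = 0.02426·(2060/0.458)·2.173²/(2·9.81) = 26.26 m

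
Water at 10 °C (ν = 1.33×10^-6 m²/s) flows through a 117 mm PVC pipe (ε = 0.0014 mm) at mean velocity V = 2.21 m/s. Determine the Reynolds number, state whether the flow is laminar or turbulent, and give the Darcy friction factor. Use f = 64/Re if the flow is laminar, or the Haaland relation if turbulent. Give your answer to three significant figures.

Re = VD/ν = 2.210·0.117/1.33×10^-6 = 1.94×10^5
Re > 4000 → turbulent; ε/D = 1.20×10^-5
Haaland: f = 0.01566

Re ≈ 1.94×10^5; turbulent; f ≈ 0.0157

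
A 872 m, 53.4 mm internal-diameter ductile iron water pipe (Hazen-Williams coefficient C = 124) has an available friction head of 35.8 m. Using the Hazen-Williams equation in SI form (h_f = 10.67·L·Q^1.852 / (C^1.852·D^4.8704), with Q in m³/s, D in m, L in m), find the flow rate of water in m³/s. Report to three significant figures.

Q ≈ 0.00277 m³/s

Rearranging: Q = [h_f·C^1.852·D^4.8704 / (10.67·L)]^(1/1.852)
Q = [35.8·124^1.852·0.0534^4.8704 / (10.67·872)]^0.540 = 0.002775 m³/s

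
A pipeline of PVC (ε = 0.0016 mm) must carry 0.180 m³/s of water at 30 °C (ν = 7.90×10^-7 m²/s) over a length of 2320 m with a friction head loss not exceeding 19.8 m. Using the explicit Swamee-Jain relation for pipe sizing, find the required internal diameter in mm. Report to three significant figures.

Swamee-Jain (Type III): D = 0.66·[ε^1.25·(LQ²/(gh_f))^4.75 + ν·Q^9.4·(L/(gh_f))^5.2]^0.04
LQ²/(gh_f) = 0.3870; L/(gh_f) = 11.94
Term 1 = ε^1.25·(…)^4.75 = 6.26×10^-10; Term 2 = ν·Q^9.4·(…)^5.2 = 3.15×10^-8
D = 0.66·(6.26×10^-10 + 3.15×10^-8)^0.04 = 0.3310 m = 331 mm
Check: V = 2.09 m/s, Re = 8.76×10^5, f = 0.01198, h_f = 18.7 m ≈ 19.8 m ✓

D ≈ 331 mm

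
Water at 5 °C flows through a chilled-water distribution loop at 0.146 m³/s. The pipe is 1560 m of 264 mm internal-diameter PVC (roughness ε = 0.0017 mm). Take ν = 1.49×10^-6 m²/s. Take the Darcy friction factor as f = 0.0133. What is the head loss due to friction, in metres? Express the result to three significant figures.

h_f ≈ 28.5 m

V = 4Q/(πD²) = 4·0.146/(π·0.264²) = 2.667 m/s
h_f = f(L/D)V²/(2g) = 0.01330·(1560/0.264)·2.667²/(2·9.81) = 28.50 m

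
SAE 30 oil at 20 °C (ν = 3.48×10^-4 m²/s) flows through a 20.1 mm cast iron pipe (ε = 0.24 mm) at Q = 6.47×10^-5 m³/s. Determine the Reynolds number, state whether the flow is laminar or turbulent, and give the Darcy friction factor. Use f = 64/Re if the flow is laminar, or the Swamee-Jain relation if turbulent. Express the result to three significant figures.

V = 4Q/(πD²) = 0.2039 m/s
Re = VD/ν = 0.2039·0.0201/3.48×10^-4 = 11.8
Re < 2300 → laminar → f = 64/Re = 5.434

Re ≈ 11.8; laminar; f = 64/Re ≈ 5.43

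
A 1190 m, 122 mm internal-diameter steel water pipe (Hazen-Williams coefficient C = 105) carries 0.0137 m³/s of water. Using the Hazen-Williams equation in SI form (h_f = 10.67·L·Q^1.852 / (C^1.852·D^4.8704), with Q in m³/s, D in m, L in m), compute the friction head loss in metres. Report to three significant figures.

h_f = 10.67·1190·0.0137^1.852 / (105^1.852·0.122^4.8704) = 22.88 m

h_f ≈ 22.9 m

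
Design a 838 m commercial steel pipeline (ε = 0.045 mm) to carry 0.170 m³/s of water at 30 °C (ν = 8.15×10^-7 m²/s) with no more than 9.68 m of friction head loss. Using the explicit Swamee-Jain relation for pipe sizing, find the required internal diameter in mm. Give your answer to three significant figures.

D ≈ 315 mm

Swamee-Jain (Type III): D = 0.66·[ε^1.25·(LQ²/(gh_f))^4.75 + ν·Q^9.4·(L/(gh_f))^5.2]^0.04
LQ²/(gh_f) = 0.2550; L/(gh_f) = 8.825
Term 1 = ε^1.25·(…)^4.75 = 5.60×10^-9; Term 2 = ν·Q^9.4·(…)^5.2 = 3.94×10^-9
D = 0.66·(5.60×10^-9 + 3.94×10^-9)^0.04 = 0.3153 m = 315 mm
Check: V = 2.18 m/s, Re = 8.42×10^5, f = 0.01427, h_f = 9.17 m ≈ 9.68 m ✓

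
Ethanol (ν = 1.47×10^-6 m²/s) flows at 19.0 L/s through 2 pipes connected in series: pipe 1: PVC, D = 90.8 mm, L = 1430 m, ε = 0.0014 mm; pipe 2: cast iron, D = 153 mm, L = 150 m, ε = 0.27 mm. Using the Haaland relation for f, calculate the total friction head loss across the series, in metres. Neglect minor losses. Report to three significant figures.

H ≈ 111 m

Pipe 1: V = 2.934 m/s, Re = 1.81×10^5, ε/D = 1.54×10^-5, f = 0.01589, h_1 = f(L/D)V²/2g = 109.8 m
Pipe 2: V = 1.033 m/s, Re = 1.08×10^5, ε/D = 0.00176, f = 0.02423, h_2 = f(L/D)V²/2g = 1.293 m
Series → Q common, losses add: H = Σh = 111.1 m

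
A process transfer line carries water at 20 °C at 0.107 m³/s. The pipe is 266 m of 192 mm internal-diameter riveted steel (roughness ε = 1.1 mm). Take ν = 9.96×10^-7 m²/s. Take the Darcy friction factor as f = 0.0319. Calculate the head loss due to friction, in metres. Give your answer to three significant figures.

h_f ≈ 30.8 m

V = 4Q/(πD²) = 4·0.107/(π·0.192²) = 3.696 m/s
h_f = f(L/D)V²/(2g) = 0.03190·(266/0.192)·3.696²/(2·9.81) = 30.76 m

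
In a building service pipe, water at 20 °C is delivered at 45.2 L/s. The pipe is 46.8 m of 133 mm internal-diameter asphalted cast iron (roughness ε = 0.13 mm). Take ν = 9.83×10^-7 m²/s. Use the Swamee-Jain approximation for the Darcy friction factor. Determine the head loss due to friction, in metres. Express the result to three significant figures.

V = 4Q/(πD²) = 4·0.0452/(π·0.133²) = 3.253 m/s
Re = VD/ν = 3.253·0.133/9.83×10^-7 = 4.40×10^5 → turbulent
ε/D = 0.13/133 = 9.77×10^-4
Swamee-Jain: f = 0.02034
h_f = f(L/D)V²/(2g) = 0.02034·(46.8/0.133)·3.253²/(2·9.81) = 3.861 m

h_f ≈ 3.86 m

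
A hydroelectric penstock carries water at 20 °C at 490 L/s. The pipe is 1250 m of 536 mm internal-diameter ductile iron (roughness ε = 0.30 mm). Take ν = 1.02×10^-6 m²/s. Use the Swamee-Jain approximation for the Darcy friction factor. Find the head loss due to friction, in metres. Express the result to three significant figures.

h_f ≈ 9.88 m

V = 4Q/(πD²) = 4·0.490/(π·0.536²) = 2.172 m/s
Re = VD/ν = 2.172·0.536/1.02×10^-6 = 1.14×10^6 → turbulent
ε/D = 0.30/536 = 5.60×10^-4
Swamee-Jain: f = 0.01763
h_f = f(L/D)V²/(2g) = 0.01763·(1250/0.536)·2.172²/(2·9.81) = 9.883 m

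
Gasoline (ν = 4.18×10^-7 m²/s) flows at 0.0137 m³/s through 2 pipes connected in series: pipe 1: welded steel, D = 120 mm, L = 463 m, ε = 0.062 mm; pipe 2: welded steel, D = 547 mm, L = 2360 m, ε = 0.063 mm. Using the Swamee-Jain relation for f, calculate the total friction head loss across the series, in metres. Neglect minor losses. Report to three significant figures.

H ≈ 5.28 m

Pipe 1: V = 1.211 m/s, Re = 3.48×10^5, ε/D = 5.17×10^-4, f = 0.01825, h_1 = f(L/D)V²/2g = 5.265 m
Pipe 2: V = 0.05830 m/s, Re = 7.63×10^4, ε/D = 1.15×10^-4, f = 0.01950, h_2 = f(L/D)V²/2g = 0.01457 m
Series → Q common, losses add: H = Σh = 5.279 m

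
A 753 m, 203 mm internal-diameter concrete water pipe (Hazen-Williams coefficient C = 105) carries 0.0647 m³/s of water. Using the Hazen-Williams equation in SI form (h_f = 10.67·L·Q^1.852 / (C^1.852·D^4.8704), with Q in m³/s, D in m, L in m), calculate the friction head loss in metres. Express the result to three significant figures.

h_f ≈ 21.5 m

h_f = 10.67·753·0.0647^1.852 / (105^1.852·0.203^4.8704) = 21.49 m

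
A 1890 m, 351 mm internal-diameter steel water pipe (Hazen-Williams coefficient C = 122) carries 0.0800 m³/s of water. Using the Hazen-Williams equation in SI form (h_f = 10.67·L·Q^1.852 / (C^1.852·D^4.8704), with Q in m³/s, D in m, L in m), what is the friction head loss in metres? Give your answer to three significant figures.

h_f = 10.67·1890·0.0800^1.852 / (122^1.852·0.351^4.8704) = 4.205 m

h_f ≈ 4.20 m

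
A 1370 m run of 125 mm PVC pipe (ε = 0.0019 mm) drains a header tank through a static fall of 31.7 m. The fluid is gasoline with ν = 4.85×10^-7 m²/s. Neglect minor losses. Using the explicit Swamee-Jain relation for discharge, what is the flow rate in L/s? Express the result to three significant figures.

Swamee-Jain (Type II): Q = -0.965·√(gD⁵h_f/L)·ln[ε/(3.7D) + √(3.17ν²L/(gD³h_f))]
√(gD⁵h_f/L) = √(9.81·0.125⁵·31.7/1370) = 0.002632
ε/(3.7D) = 4.11×10^-6; √(3.17ν²L/(gD³h_f)) = 4.10×10^-5
Q = -0.965·0.002632·ln(4.512×10^-5) = 0.02541 m³/s
Check: V = 2.07 m/s, Re = 5.34×10^5, f = 0.01319, h_f = 31.6 m ≈ 31.7 m ✓

Q ≈ 25.4 L/s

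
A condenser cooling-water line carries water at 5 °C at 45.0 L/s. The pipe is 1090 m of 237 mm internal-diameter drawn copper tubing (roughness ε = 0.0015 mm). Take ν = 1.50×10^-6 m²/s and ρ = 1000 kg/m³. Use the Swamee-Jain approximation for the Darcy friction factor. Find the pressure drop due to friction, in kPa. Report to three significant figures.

V = 4Q/(πD²) = 4·0.0450/(π·0.237²) = 1.020 m/s
Re = VD/ν = 1.020·0.237/1.50×10^-6 = 1.61×10^5 → turbulent
ε/D = 0.0015/237 = 6.33×10^-6
Swamee-Jain: f = 0.01626
h_f = f(L/D)V²/(2g) = 0.01626·(1090/0.237)·1.020²/(2·9.81) = 3.965 m
Δp = ρg·h_f = 1000·9.81·3.965 = 38.90 kPa

Δp ≈ 38.9 kPa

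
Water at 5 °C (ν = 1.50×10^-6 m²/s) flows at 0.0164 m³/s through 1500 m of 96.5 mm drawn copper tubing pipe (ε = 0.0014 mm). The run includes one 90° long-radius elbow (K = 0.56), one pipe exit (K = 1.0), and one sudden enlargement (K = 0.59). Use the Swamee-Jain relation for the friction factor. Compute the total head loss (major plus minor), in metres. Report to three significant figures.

H_L ≈ 67.0 m

V = 4Q/(πD²) = 2.242 m/s; V²/2g = 0.2563 m
Re = 1.44×10^5, ε/D = 1.45×10^-5 → f = 0.01668 (Swamee-Jain)
Major: h_f = f(L/D)·V²/2g = 0.01668·15544·0.2563 = 66.44 m
Minor: ΣK = 2.15; h_m = ΣK·V²/2g = 0.5510 m
Total H_L = 66.44 + 0.5510 = 66.99 m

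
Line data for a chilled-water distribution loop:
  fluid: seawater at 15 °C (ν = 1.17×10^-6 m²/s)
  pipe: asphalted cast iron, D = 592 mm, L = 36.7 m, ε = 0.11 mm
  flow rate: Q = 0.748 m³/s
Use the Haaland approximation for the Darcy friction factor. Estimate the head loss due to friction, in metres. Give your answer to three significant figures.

V = 4Q/(πD²) = 4·0.748/(π·0.592²) = 2.717 m/s
Re = VD/ν = 2.717·0.592/1.17×10^-6 = 1.38×10^6 → turbulent
ε/D = 0.11/592 = 1.86×10^-4
Haaland: f = 0.01422
h_f = f(L/D)V²/(2g) = 0.01422·(36.7/0.592)·2.717²/(2·9.81) = 0.3318 m

h_f ≈ 0.332 m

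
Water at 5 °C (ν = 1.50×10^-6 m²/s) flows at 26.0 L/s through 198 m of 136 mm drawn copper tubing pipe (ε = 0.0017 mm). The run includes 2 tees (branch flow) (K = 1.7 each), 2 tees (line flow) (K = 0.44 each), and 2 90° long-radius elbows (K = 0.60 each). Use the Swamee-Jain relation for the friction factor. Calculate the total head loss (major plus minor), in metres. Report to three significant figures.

V = 4Q/(πD²) = 1.790 m/s; V²/2g = 0.1633 m
Re = 1.62×10^5, ε/D = 1.25×10^-5 → f = 0.01629 (Swamee-Jain)
Major: h_f = f(L/D)·V²/2g = 0.01629·1456·0.1633 = 3.871 m
Minor: ΣK = 5.48; h_m = ΣK·V²/2g = 0.8947 m
Total H_L = 3.871 + 0.8947 = 4.766 m

H_L ≈ 4.77 m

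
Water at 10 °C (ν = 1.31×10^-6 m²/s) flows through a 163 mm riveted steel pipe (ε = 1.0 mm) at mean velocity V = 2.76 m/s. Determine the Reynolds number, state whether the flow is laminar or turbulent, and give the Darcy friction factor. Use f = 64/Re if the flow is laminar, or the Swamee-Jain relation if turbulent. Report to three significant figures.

Re = VD/ν = 2.760·0.163/1.31×10^-6 = 3.43×10^5
Re > 4000 → turbulent; ε/D = 0.00613
Swamee-Jain: f = 0.03270

Re ≈ 3.43×10^5; turbulent; f ≈ 0.0327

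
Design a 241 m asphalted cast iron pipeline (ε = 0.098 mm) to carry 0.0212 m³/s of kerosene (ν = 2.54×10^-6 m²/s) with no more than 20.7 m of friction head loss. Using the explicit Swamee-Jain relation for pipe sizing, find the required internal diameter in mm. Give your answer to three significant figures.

Swamee-Jain (Type III): D = 0.66·[ε^1.25·(LQ²/(gh_f))^4.75 + ν·Q^9.4·(L/(gh_f))^5.2]^0.04
LQ²/(gh_f) = 5.334×10^-4; L/(gh_f) = 1.187
Term 1 = ε^1.25·(…)^4.75 = 2.77×10^-21; Term 2 = ν·Q^9.4·(…)^5.2 = 1.15×10^-21
D = 0.66·(2.77×10^-21 + 1.15×10^-21)^0.04 = 0.1008 m = 101 mm
Check: V = 2.66 m/s, Re = 1.05×10^5, f = 0.02214, h_f = 19.1 m ≈ 20.7 m ✓

D ≈ 101 mm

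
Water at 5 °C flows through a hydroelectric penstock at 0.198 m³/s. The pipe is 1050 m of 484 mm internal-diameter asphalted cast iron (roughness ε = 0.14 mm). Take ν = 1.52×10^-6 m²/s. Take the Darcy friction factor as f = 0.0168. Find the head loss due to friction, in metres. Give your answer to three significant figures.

h_f ≈ 2.15 m

V = 4Q/(πD²) = 4·0.198/(π·0.484²) = 1.076 m/s
h_f = f(L/D)V²/(2g) = 0.01680·(1050/0.484)·1.076²/(2·9.81) = 2.151 m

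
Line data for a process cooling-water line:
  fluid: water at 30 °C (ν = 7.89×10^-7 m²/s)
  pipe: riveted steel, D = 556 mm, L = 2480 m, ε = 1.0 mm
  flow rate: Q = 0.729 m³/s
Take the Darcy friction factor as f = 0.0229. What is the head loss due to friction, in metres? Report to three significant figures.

V = 4Q/(πD²) = 4·0.729/(π·0.556²) = 3.003 m/s
h_f = f(L/D)V²/(2g) = 0.02290·(2480/0.556)·3.003²/(2·9.81) = 46.93 m

h_f ≈ 46.9 m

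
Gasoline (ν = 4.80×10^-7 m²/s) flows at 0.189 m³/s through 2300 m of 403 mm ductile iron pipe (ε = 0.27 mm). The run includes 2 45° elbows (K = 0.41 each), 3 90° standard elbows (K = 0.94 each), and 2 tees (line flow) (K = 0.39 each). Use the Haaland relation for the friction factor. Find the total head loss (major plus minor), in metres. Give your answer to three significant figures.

V = 4Q/(πD²) = 1.482 m/s; V²/2g = 0.1119 m
Re = 1.24×10^6, ε/D = 6.70×10^-4 → f = 0.01818 (Haaland)
Major: h_f = f(L/D)·V²/2g = 0.01818·5707·0.1119 = 11.61 m
Minor: ΣK = 4.42; h_m = ΣK·V²/2g = 0.4946 m
Total H_L = 11.61 + 0.4946 = 12.10 m

H_L ≈ 12.1 m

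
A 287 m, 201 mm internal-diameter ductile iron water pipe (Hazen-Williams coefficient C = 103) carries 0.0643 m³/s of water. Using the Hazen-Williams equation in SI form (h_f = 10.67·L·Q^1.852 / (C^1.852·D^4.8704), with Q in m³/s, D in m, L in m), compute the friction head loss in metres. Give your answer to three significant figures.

h_f ≈ 8.81 m

h_f = 10.67·287·0.0643^1.852 / (103^1.852·0.201^4.8704) = 8.806 m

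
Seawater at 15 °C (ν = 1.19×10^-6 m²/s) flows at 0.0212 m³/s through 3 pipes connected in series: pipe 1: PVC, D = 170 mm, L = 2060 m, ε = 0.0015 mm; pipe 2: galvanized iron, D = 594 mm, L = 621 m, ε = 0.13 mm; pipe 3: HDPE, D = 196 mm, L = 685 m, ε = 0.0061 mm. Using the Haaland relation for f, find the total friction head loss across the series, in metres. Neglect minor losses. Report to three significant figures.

H ≈ 10.6 m

Pipe 1: V = 0.9340 m/s, Re = 1.33×10^5, ε/D = 8.82×10^-6, f = 0.01684, h_1 = f(L/D)V²/2g = 9.071 m
Pipe 2: V = 0.07650 m/s, Re = 3.82×10^4, ε/D = 2.19×10^-4, f = 0.02258, h_2 = f(L/D)V²/2g = 0.007043 m
Pipe 3: V = 0.7026 m/s, Re = 1.16×10^5, ε/D = 3.11×10^-5, f = 0.01743, h_3 = f(L/D)V²/2g = 1.533 m
Series → Q common, losses add: H = Σh = 10.61 m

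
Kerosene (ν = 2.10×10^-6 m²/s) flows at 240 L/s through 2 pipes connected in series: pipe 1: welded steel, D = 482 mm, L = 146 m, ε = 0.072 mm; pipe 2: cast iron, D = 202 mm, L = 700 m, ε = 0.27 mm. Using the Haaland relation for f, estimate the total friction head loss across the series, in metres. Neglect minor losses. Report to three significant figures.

H ≈ 213 m

Pipe 1: V = 1.315 m/s, Re = 3.02×10^5, ε/D = 1.49×10^-4, f = 0.01564, h_1 = f(L/D)V²/2g = 0.4177 m
Pipe 2: V = 7.489 m/s, Re = 7.20×10^5, ε/D = 0.00134, f = 0.02144, h_2 = f(L/D)V²/2g = 212.4 m
Series → Q common, losses add: H = Σh = 212.8 m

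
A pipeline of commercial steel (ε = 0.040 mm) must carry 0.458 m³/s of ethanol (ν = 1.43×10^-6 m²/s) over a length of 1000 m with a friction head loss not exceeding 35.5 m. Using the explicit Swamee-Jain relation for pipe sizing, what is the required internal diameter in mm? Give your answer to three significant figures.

Swamee-Jain (Type III): D = 0.66·[ε^1.25·(LQ²/(gh_f))^4.75 + ν·Q^9.4·(L/(gh_f))^5.2]^0.04
LQ²/(gh_f) = 0.6023; L/(gh_f) = 2.871
Term 1 = ε^1.25·(…)^4.75 = 2.86×10^-7; Term 2 = ν·Q^9.4·(…)^5.2 = 2.24×10^-7
D = 0.66·(2.86×10^-7 + 2.24×10^-7)^0.04 = 0.3697 m = 370 mm
Check: V = 4.27 m/s, Re = 1.10×10^6, f = 0.01352, h_f = 33.9 m ≈ 35.5 m ✓

D ≈ 370 mm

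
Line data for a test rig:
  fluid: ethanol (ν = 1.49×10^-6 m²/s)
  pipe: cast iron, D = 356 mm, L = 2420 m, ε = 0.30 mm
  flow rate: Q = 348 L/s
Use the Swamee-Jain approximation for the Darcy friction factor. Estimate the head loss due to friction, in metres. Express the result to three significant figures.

V = 4Q/(πD²) = 4·0.348/(π·0.356²) = 3.496 m/s
Re = VD/ν = 3.496·0.356/1.49×10^-6 = 8.35×10^5 → turbulent
ε/D = 0.30/356 = 8.43×10^-4
Swamee-Jain: f = 0.01935
h_f = f(L/D)V²/(2g) = 0.01935·(2420/0.356)·3.496²/(2·9.81) = 81.96 m

h_f ≈ 82.0 m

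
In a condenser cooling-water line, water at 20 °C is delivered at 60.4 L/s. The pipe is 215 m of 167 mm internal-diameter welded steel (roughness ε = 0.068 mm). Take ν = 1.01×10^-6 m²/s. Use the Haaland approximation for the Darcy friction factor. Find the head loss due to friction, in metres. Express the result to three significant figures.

h_f ≈ 8.50 m

V = 4Q/(πD²) = 4·0.0604/(π·0.167²) = 2.757 m/s
Re = VD/ν = 2.757·0.167/1.01×10^-6 = 4.56×10^5 → turbulent
ε/D = 0.068/167 = 4.07×10^-4
Haaland: f = 0.01704
h_f = f(L/D)V²/(2g) = 0.01704·(215/0.167)·2.757²/(2·9.81) = 8.503 m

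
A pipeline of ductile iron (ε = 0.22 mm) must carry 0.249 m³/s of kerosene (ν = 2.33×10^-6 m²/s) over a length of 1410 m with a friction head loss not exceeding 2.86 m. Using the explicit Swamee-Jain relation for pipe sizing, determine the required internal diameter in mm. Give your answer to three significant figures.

D ≈ 548 mm

Swamee-Jain (Type III): D = 0.66·[ε^1.25·(LQ²/(gh_f))^4.75 + ν·Q^9.4·(L/(gh_f))^5.2]^0.04
LQ²/(gh_f) = 3.116; L/(gh_f) = 50.26
Term 1 = ε^1.25·(…)^4.75 = 0.00592; Term 2 = ν·Q^9.4·(…)^5.2 = 0.00345
D = 0.66·(0.00592 + 0.00345)^0.04 = 0.5475 m = 548 mm
Check: V = 1.06 m/s, Re = 2.49×10^5, f = 0.01802, h_f = 2.65 m ≈ 2.86 m ✓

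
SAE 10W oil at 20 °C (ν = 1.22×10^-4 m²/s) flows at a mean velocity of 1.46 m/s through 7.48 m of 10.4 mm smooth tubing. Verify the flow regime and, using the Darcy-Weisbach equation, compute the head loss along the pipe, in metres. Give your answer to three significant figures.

h_f ≈ 40.2 m

Re = VD/ν = 1.46·0.01040/1.22×10^-4 = 124 → laminar (Re < 2300)
f = 64/Re = 0.5142
h_f = f(L/D)V²/(2g) = 0.5142·(7.48/0.01040)·1.46²/(2·9.81) = 40.18 m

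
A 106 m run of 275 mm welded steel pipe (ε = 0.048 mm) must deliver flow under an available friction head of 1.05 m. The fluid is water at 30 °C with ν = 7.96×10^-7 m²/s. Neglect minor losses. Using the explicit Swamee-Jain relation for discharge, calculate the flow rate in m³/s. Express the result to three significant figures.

Swamee-Jain (Type II): Q = -0.965·√(gD⁵h_f/L)·ln[ε/(3.7D) + √(3.17ν²L/(gD³h_f))]
√(gD⁵h_f/L) = √(9.81·0.275⁵·1.05/106) = 0.01236
ε/(3.7D) = 4.72×10^-5; √(3.17ν²L/(gD³h_f)) = 3.15×10^-5
Q = -0.965·0.01236·ln(7.870×10^-5) = 0.1127 m³/s
Check: V = 1.90 m/s, Re = 6.56×10^5, f = 0.01492, h_f = 1.06 m ≈ 1.05 m ✓

Q ≈ 0.113 m³/s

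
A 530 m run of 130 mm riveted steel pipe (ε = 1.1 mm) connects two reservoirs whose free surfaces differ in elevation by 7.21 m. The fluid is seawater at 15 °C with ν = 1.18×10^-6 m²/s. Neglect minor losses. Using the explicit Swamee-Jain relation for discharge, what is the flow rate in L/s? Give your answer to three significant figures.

Q ≈ 12.9 L/s

Swamee-Jain (Type II): Q = -0.965·√(gD⁵h_f/L)·ln[ε/(3.7D) + √(3.17ν²L/(gD³h_f))]
√(gD⁵h_f/L) = √(9.81·0.130⁵·7.21/530) = 0.002226
ε/(3.7D) = 0.00229; √(3.17ν²L/(gD³h_f)) = 1.23×10^-4
Q = -0.965·0.002226·ln(0.002410) = 0.01295 m³/s
Check: V = 0.976 m/s, Re = 1.07×10^5, f = 0.03671, h_f = 7.26 m ≈ 7.21 m ✓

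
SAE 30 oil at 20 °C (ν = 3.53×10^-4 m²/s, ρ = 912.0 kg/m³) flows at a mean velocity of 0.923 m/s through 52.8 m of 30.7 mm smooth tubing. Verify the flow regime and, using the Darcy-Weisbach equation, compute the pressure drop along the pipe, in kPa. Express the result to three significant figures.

Δp ≈ 533 kPa

Re = VD/ν = 0.923·0.03070/3.53×10^-4 = 80.3 → laminar (Re < 2300)
f = 64/Re = 0.7973
h_f = f(L/D)V²/(2g) = 0.7973·(52.8/0.03070)·0.923²/(2·9.81) = 59.54 m
Δp = ρg·h_f = 912.0·9.81·59.54 = 532.7 kPa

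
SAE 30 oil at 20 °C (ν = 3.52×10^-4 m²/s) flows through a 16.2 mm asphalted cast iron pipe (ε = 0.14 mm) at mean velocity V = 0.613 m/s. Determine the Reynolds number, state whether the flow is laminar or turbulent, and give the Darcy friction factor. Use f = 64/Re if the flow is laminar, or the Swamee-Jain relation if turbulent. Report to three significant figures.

Re = VD/ν = 0.6130·0.0162/3.52×10^-4 = 28.2
Re < 2300 → laminar → f = 64/Re = 2.269

Re ≈ 28.2; laminar; f = 64/Re ≈ 2.27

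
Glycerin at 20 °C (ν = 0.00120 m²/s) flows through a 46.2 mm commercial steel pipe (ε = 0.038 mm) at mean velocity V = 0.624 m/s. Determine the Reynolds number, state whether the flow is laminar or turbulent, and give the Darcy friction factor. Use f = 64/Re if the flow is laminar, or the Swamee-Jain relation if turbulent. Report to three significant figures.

Re ≈ 24.0; laminar; f = 64/Re ≈ 2.66

Re = VD/ν = 0.6240·0.0462/0.00120 = 24.0
Re < 2300 → laminar → f = 64/Re = 2.664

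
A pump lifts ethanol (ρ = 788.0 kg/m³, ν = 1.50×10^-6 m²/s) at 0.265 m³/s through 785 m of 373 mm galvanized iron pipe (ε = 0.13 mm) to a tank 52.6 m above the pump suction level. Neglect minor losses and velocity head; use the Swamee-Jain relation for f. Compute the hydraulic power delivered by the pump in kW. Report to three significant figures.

P_hyd ≈ 129 kW

V = 4Q/(πD²) = 2.425 m/s; Re = 6.03×10^5; ε/D = 3.49×10^-4; f = 0.01656
h_f = f(L/D)V²/2g = 10.45 m
Total head H = z + h_f = 52.6 + 10.45 = 63.05 m
P_hyd = ρgQH = 788.0·9.81·0.265·63.05 = 129.2 kW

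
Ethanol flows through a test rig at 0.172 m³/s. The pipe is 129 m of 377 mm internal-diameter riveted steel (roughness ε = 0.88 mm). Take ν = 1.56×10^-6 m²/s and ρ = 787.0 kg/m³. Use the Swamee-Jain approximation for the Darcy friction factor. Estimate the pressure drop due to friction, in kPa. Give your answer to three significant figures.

V = 4Q/(πD²) = 4·0.172/(π·0.377²) = 1.541 m/s
Re = VD/ν = 1.541·0.377/1.56×10^-6 = 3.72×10^5 → turbulent
ε/D = 0.88/377 = 0.00233
Swamee-Jain: f = 0.02498
h_f = f(L/D)V²/(2g) = 0.02498·(129/0.377)·1.541²/(2·9.81) = 1.034 m
Δp = ρg·h_f = 787.0·9.81·1.034 = 7.986 kPa

Δp ≈ 7.99 kPa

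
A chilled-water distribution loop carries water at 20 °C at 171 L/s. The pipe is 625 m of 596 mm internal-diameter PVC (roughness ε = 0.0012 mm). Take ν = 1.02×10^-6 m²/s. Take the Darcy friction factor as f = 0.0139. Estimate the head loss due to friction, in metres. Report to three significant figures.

V = 4Q/(πD²) = 4·0.171/(π·0.596²) = 0.6129 m/s
h_f = f(L/D)V²/(2g) = 0.01390·(625/0.596)·0.6129²/(2·9.81) = 0.2791 m

h_f ≈ 0.279 m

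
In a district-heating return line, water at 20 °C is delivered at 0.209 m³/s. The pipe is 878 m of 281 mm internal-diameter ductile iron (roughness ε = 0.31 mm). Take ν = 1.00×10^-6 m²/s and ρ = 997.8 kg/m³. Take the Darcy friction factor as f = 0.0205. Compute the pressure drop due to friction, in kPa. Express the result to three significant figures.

V = 4Q/(πD²) = 4·0.209/(π·0.281²) = 3.370 m/s
h_f = f(L/D)V²/(2g) = 0.02050·(878/0.281)·3.370²/(2·9.81) = 37.08 m
Δp = ρg·h_f = 997.8·9.81·37.08 = 362.9 kPa

Δp ≈ 363 kPa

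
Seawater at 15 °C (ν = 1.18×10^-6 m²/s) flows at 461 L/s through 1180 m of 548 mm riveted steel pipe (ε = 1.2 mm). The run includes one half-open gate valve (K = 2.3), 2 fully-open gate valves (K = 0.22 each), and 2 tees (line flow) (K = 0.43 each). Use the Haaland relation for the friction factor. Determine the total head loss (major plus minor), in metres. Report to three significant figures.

V = 4Q/(πD²) = 1.955 m/s; V²/2g = 0.1947 m
Re = 9.08×10^5, ε/D = 0.00219 → f = 0.02421 (Haaland)
Major: h_f = f(L/D)·V²/2g = 0.02421·2153·0.1947 = 10.15 m
Minor: ΣK = 3.60; h_m = ΣK·V²/2g = 0.7010 m
Total H_L = 10.15 + 0.7010 = 10.85 m

H_L ≈ 10.9 m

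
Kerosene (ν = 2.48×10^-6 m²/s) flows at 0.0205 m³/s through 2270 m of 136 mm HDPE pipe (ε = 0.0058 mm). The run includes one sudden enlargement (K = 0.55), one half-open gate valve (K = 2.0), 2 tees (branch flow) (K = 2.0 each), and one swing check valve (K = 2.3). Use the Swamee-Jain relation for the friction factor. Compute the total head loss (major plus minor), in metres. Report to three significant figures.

H_L ≈ 33.2 m

V = 4Q/(πD²) = 1.411 m/s; V²/2g = 0.1015 m
Re = 7.74×10^4, ε/D = 4.26×10^-5 → f = 0.01908 (Swamee-Jain)
Major: h_f = f(L/D)·V²/2g = 0.01908·16691·0.1015 = 32.33 m
Minor: ΣK = 8.85; h_m = ΣK·V²/2g = 0.8983 m
Total H_L = 32.33 + 0.8983 = 33.23 m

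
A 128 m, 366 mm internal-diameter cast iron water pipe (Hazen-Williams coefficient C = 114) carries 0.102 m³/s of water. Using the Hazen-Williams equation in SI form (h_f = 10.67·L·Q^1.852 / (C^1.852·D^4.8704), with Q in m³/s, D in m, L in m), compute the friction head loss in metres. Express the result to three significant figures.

h_f = 10.67·128·0.102^1.852 / (114^1.852·0.366^4.8704) = 0.4130 m

h_f ≈ 0.413 m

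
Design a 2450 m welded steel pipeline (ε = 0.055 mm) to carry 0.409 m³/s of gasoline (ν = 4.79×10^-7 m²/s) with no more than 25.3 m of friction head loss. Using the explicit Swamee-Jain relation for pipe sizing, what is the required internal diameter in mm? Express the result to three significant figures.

D ≈ 449 mm

Swamee-Jain (Type III): D = 0.66·[ε^1.25·(LQ²/(gh_f))^4.75 + ν·Q^9.4·(L/(gh_f))^5.2]^0.04
LQ²/(gh_f) = 1.651; L/(gh_f) = 9.871
Term 1 = ε^1.25·(…)^4.75 = 5.13×10^-5; Term 2 = ν·Q^9.4·(…)^5.2 = 1.59×10^-5
D = 0.66·(5.13×10^-5 + 1.59×10^-5)^0.04 = 0.4494 m = 449 mm
Check: V = 2.58 m/s, Re = 2.42×10^6, f = 0.01314, h_f = 24.3 m ≈ 25.3 m ✓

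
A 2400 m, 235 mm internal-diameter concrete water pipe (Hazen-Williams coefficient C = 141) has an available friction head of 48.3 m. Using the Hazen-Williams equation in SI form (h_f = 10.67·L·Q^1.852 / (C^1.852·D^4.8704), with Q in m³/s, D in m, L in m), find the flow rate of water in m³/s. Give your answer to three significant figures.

Rearranging: Q = [h_f·C^1.852·D^4.8704 / (10.67·L)]^(1/1.852)
Q = [48.3·141^1.852·0.235^4.8704 / (10.67·2400)]^0.540 = 0.1057 m³/s

Q ≈ 0.106 m³/s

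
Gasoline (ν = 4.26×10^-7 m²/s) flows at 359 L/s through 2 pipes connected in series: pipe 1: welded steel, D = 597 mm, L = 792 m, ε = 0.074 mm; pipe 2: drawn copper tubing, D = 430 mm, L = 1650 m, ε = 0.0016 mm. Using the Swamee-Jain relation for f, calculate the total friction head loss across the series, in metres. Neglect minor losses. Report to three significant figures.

Pipe 1: V = 1.282 m/s, Re = 1.80×10^6, ε/D = 1.24×10^-4, f = 0.01335, h_1 = f(L/D)V²/2g = 1.484 m
Pipe 2: V = 2.472 m/s, Re = 2.50×10^6, ε/D = 3.72×10^-6, f = 0.01017, h_2 = f(L/D)V²/2g = 12.16 m
Series → Q common, losses add: H = Σh = 13.64 m

H ≈ 13.6 m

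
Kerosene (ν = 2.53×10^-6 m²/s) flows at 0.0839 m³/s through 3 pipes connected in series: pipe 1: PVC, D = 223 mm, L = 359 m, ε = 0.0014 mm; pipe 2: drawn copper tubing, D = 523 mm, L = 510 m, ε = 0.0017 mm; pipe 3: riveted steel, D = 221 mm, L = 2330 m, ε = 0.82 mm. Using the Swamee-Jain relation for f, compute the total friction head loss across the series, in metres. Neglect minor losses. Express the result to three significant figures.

Pipe 1: V = 2.148 m/s, Re = 1.89×10^5, ε/D = 6.28×10^-6, f = 0.01576, h_1 = f(L/D)V²/2g = 5.965 m
Pipe 2: V = 0.3905 m/s, Re = 8.07×10^4, ε/D = 3.25×10^-6, f = 0.01871, h_2 = f(L/D)V²/2g = 0.1418 m
Pipe 3: V = 2.187 m/s, Re = 1.91×10^5, ε/D = 0.00371, f = 0.02859, h_3 = f(L/D)V²/2g = 73.50 m
Series → Q common, losses add: H = Σh = 79.61 m

H ≈ 79.6 m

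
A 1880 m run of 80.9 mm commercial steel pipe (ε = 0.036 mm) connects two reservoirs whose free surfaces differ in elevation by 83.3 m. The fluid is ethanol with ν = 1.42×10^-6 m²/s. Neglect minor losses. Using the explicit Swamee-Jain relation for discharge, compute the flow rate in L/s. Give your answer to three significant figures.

Q ≈ 9.66 L/s

Swamee-Jain (Type II): Q = -0.965·√(gD⁵h_f/L)·ln[ε/(3.7D) + √(3.17ν²L/(gD³h_f))]
√(gD⁵h_f/L) = √(9.81·0.0809⁵·83.3/1880) = 0.001227
ε/(3.7D) = 1.20×10^-4; √(3.17ν²L/(gD³h_f)) = 1.67×10^-4
Q = -0.965·0.001227·ln(2.869×10^-4) = 0.009660 m³/s
Check: V = 1.88 m/s, Re = 1.07×10^5, f = 0.01999, h_f = 83.6 m ≈ 83.3 m ✓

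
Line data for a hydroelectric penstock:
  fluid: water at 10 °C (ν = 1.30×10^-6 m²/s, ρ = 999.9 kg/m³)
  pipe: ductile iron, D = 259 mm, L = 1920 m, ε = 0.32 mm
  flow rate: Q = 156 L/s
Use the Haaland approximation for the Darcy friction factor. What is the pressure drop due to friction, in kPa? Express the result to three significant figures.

V = 4Q/(πD²) = 4·0.156/(π·0.259²) = 2.961 m/s
Re = VD/ν = 2.961·0.259/1.30×10^-6 = 5.90×10^5 → turbulent
ε/D = 0.32/259 = 0.00124
Haaland: f = 0.02111
h_f = f(L/D)V²/(2g) = 0.02111·(1920/0.259)·2.961²/(2·9.81) = 69.94 m
Δp = ρg·h_f = 999.9·9.81·69.94 = 686.0 kPa

Δp ≈ 686 kPa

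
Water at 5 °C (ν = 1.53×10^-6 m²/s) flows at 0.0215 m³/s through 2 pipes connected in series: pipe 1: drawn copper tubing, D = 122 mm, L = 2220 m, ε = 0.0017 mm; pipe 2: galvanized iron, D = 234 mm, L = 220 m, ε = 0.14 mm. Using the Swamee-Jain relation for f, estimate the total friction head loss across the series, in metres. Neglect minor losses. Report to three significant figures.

H ≈ 52.4 m

Pipe 1: V = 1.839 m/s, Re = 1.47×10^5, ε/D = 1.39×10^-5, f = 0.01662, h_1 = f(L/D)V²/2g = 52.15 m
Pipe 2: V = 0.4999 m/s, Re = 7.65×10^4, ε/D = 5.98×10^-4, f = 0.02155, h_2 = f(L/D)V²/2g = 0.2581 m
Series → Q common, losses add: H = Σh = 52.40 m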